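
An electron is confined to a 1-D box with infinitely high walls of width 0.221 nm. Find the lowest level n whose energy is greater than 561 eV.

n = 9

E_1 = h²/(8m_eL²) = 1.234×10^-18 J = 7.703 eV.
Need n² > 561/7.703 = 72.83, i.e. n > 8.534.
The smallest integer satisfying this is n = 9.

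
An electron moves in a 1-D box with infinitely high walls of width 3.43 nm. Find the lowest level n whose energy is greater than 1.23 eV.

n = 7

E_1 = h²/(8m_eL²) = 5.121×10^-21 J = 0.03197 eV.
Need n² > 1.23/0.03197 = 38.47, i.e. n > 6.202.
The smallest integer satisfying this is n = 7.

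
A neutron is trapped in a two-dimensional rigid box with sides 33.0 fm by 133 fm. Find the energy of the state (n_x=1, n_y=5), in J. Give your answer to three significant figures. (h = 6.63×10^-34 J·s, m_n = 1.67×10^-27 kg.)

E = 7.67×10^-14 J

For a 2D rectangular well E = (h²/8m_n)·Σ n_i²/L_i² = (6.63×10^-34)²/(8·1.67×10^-27) · [1²/(33.0 fm)² + 5²/(133 fm)²].
Evaluating gives E = 7.67×10^-14 J.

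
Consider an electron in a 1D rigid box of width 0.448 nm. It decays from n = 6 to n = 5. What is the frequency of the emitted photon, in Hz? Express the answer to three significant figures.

f = 4.98×10^15 Hz

E_1 = h²/(8m_eL²) = 3.002×10^-19 J and ΔE = (6² − 5²)E_1 = 3.302×10^-18 J.
f = ΔE/h = 3.302×10^-18/6.626×10^-34 = 4.98×10^15 Hz.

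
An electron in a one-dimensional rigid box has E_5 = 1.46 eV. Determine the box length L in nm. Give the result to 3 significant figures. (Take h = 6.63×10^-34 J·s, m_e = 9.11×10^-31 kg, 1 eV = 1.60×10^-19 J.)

From E_n = n²h²/(8m_eL²), L = n·h/√(8m_eE_n).
E_5 = 1.46 eV = 2.336×10^-19 J, so L = 5·6.63×10^-34/√(8·9.11×10^-31·2.336×10^-19) = 2.54×10^-9 m = 2.54 nm.

L = 2.54 nm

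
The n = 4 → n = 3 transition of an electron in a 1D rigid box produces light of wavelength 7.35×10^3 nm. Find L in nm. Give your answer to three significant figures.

L = 3.95 nm

The photon carries ΔE = hc/λ = 6.626×10^-34·2.998×10^8/7.35×10^-6 m = 2.703×10^-20 J.
Since ΔE = (4² − 3²)E_1, E_1 = 3.861×10^-21 J, and L = h/√(8m_eE_1) = 3.95×10^-9 m = 3.95 nm.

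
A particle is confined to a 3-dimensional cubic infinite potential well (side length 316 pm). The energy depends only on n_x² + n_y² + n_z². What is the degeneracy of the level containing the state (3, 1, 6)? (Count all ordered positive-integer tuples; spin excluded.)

The level has n_x² + n_y² + n_z² = 46. The ordered positive-integer solutions are (1, 3, 6), (1, 6, 3), (3, 1, 6), (3, 6, 1), (6, 1, 3), (6, 3, 1).
That gives 6 states.

degeneracy = 6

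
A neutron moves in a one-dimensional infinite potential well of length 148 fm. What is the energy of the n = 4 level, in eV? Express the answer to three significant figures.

For an infinite well E_n = n²h²/(8m_nL²), so E_1 = h²/(8m_nL²) = (6.626×10^-34)²/(8·1.675×10^-27·(1.48×10^-13 m)²) = 1.496×10^-15 J.
Then E_4 = 4²·E_1 = 16·1.496×10^-15 J = 2.394×10^-14 J.
Converting, E_4 = 2.394×10^-14 J / (1.602×10^-19 J/eV) = 1.49×10^5 eV.

E_4 = 1.49×10^5 eV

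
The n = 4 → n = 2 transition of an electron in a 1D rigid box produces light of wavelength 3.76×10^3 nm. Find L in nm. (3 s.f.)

The photon carries ΔE = hc/λ = 6.626×10^-34·2.998×10^8/3.76×10^-6 m = 5.283×10^-20 J.
Since ΔE = (4² − 2²)E_1, E_1 = 4.402×10^-21 J, and L = h/√(8m_eE_1) = 3.70×10^-9 m = 3.70 nm.

L = 3.70 nm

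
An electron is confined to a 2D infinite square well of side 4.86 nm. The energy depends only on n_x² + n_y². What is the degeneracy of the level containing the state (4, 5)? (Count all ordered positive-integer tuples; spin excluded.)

The level has n_x² + n_y² = 41. The ordered positive-integer solutions are (4, 5), (5, 4).
That gives 2 states.

degeneracy = 2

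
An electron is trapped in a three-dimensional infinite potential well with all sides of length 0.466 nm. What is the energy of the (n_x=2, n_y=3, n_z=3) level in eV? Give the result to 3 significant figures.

For a 3D rectangular well E = (h²/8m_e)·Σ n_i²/L_i² = (6.626×10^-34)²/(8·9.109×10^-31) · [2²/(0.466 nm)² + 3²/(0.466 nm)² + 3²/(0.466 nm)²].
Evaluating gives E = 6.104×10^-18 J = 38.1 eV.

E = 38.1 eV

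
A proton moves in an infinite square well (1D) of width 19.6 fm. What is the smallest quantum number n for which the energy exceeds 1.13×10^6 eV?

E_1 = h²/(8m_pL²) = 8.539×10^-14 J = 5.330×10^5 eV.
Need n² > 1.13×10^6/5.330×10^5 = 2.120, i.e. n > 1.456.
The smallest integer satisfying this is n = 2.

n = 2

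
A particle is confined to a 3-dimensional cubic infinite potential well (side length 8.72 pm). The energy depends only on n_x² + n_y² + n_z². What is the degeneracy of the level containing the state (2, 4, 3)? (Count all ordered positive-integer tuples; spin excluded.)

degeneracy = 6

The level has n_x² + n_y² + n_z² = 29. The ordered positive-integer solutions are (2, 3, 4), (2, 4, 3), (3, 2, 4), (3, 4, 2), (4, 2, 3), (4, 3, 2).
That gives 6 states.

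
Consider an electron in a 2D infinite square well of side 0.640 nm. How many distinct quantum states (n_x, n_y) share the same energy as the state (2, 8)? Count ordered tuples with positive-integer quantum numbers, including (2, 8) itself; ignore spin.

The level has n_x² + n_y² = 68. The ordered positive-integer solutions are (2, 8), (8, 2).
That gives 2 states.

degeneracy = 2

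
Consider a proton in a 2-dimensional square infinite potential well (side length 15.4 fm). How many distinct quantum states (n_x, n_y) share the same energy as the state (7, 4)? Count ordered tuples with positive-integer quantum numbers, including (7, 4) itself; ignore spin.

The level has n_x² + n_y² = 65. The ordered positive-integer solutions are (1, 8), (4, 7), (7, 4), (8, 1).
That gives 4 states.

degeneracy = 4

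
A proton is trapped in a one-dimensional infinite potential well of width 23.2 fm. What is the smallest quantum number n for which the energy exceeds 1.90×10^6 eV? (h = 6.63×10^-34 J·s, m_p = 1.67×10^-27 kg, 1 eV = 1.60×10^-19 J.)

n = 3

E_1 = h²/(8m_pL²) = 6.113×10^-14 J = 3.821×10^5 eV.
Need n² > 1.90×10^6/3.821×10^5 = 4.973, i.e. n > 2.230.
The smallest integer satisfying this is n = 3.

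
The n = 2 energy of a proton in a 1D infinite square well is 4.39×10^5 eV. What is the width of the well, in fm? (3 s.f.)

From E_n = n²h²/(8m_pL²), L = n·h/√(8m_pE_n).
E_2 = 4.39×10^5 eV = 7.033×10^-14 J, so L = 2·6.626×10^-34/√(8·1.673×10^-27·7.033×10^-14) = 4.32×10^-14 m = 43.2 fm.

L = 43.2 fm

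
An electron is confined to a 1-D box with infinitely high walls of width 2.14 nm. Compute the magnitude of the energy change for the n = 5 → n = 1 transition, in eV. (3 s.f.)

E_1 = h²/(8m_eL²) = 1.316×10^-20 J.
|ΔE| = |5² − 1²|·E_1 = 24·1.316×10^-20 J = 3.158×10^-19 J = 1.97 eV.

|ΔE| = 1.97 eV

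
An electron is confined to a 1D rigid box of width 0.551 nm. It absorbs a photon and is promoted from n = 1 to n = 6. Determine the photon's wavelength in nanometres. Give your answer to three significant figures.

λ = 28.6 nm

E_1 = h²/(8m_eL²) = 1.984×10^-19 J, so ΔE = (6² − 1²)E_1 = 6.944×10^-18 J.
λ = hc/ΔE = (6.626×10^-34·2.998×10^8)/6.944×10^-18 = 2.86×10^-8 m = 28.6 nm.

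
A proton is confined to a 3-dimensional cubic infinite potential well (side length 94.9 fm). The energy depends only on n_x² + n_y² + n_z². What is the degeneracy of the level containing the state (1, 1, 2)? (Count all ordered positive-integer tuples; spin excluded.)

degeneracy = 3

The level has n_x² + n_y² + n_z² = 6. The ordered positive-integer solutions are (1, 1, 2), (1, 2, 1), (2, 1, 1).
That gives 3 states.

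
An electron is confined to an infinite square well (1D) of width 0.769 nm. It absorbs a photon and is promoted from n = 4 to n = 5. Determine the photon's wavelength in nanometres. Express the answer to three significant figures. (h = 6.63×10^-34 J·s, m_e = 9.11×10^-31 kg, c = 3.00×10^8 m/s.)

λ = 217 nm

E_1 = h²/(8m_eL²) = 1.020×10^-19 J, so ΔE = (5² − 4²)E_1 = 9.180×10^-19 J.
λ = hc/ΔE = (6.63×10^-34·3.00×10^8)/9.180×10^-19 = 2.17×10^-7 m = 217 nm.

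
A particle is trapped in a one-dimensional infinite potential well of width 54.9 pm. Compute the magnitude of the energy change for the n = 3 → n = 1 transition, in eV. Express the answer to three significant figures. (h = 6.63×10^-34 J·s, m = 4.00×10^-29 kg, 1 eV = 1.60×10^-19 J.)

E_1 = h²/(8mL²) = 4.558×10^-19 J.
|ΔE| = |3² − 1²|·E_1 = 8·4.558×10^-19 J = 3.646×10^-18 J = 22.8 eV.

|ΔE| = 22.8 eV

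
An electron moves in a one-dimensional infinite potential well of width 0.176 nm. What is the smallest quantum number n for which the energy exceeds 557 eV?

E_1 = h²/(8m_eL²) = 1.945×10^-18 J = 12.14 eV.
Need n² > 557/12.14 = 45.88, i.e. n > 6.773.
The smallest integer satisfying this is n = 7.

n = 7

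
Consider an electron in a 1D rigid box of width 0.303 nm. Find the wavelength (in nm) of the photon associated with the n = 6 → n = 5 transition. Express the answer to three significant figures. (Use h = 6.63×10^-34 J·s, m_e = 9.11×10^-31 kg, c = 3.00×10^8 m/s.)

E_1 = h²/(8m_eL²) = 6.570×10^-19 J, so ΔE = (6² − 5²)E_1 = 7.227×10^-18 J.
λ = hc/ΔE = (6.63×10^-34·3.00×10^8)/7.227×10^-18 = 2.75×10^-8 m = 27.5 nm.

λ = 27.5 nm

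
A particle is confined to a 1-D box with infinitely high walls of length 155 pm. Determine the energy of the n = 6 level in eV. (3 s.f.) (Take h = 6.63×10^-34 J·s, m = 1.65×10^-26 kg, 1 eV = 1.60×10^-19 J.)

E_6 = 0.0312 eV

For an infinite well E_n = n²h²/(8mL²), so E_1 = h²/(8mL²) = (6.63×10^-34)²/(8·1.65×10^-26·(1.55×10^-10 m)²) = 1.386×10^-22 J.
Then E_6 = 6²·E_1 = 36·1.386×10^-22 J = 4.990×10^-21 J.
Converting, E_6 = 4.990×10^-21 J / (1.60×10^-19 J/eV) = 0.0312 eV.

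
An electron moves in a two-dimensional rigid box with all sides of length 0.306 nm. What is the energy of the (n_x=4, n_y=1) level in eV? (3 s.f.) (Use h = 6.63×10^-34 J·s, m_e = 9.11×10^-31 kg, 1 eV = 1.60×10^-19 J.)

For a 2D rectangular well E = (h²/8m_e)·Σ n_i²/L_i² = (6.63×10^-34)²/(8·9.11×10^-31) · [4²/(0.306 nm)² + 1²/(0.306 nm)²].
Evaluating gives E = 1.095×10^-17 J = 68.4 eV.

E = 68.4 eV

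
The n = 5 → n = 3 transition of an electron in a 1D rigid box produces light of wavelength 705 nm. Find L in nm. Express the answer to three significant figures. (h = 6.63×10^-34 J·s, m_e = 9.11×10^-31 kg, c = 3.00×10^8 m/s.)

L = 1.85 nm

The photon carries ΔE = hc/λ = 6.63×10^-34·3.00×10^8/7.05×10^-7 m = 2.821×10^-19 J.
Since ΔE = (5² − 3²)E_1, E_1 = 1.763×10^-20 J, and L = h/√(8m_eE_1) = 1.85×10^-9 m = 1.85 nm.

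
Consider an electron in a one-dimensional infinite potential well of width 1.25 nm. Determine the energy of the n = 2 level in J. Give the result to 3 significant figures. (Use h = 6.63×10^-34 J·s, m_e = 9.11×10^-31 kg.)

E_2 = 1.54×10^-19 J

For an infinite well E_n = n²h²/(8m_eL²), so E_1 = h²/(8m_eL²) = (6.63×10^-34)²/(8·9.11×10^-31·(1.25×10^-9 m)²) = 3.860×10^-20 J.
Then E_2 = 2²·E_1 = 4·3.860×10^-20 J = 1.54×10^-19 J.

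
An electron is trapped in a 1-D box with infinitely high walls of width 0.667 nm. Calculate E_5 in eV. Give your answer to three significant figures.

For an infinite well E_n = n²h²/(8m_eL²), so E_1 = h²/(8m_eL²) = (6.626×10^-34)²/(8·9.109×10^-31·(6.67×10^-10 m)²) = 1.354×10^-19 J.
Then E_5 = 5²·E_1 = 25·1.354×10^-19 J = 3.385×10^-18 J.
Converting, E_5 = 3.385×10^-18 J / (1.602×10^-19 J/eV) = 21.1 eV.

E_5 = 21.1 eV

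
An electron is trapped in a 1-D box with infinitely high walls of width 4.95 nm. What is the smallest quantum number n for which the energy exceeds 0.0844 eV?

n = 3

E_1 = h²/(8m_eL²) = 2.459×10^-21 J = 0.01535 eV.
Need n² > 0.0844/0.01535 = 5.498, i.e. n > 2.345.
The smallest integer satisfying this is n = 3.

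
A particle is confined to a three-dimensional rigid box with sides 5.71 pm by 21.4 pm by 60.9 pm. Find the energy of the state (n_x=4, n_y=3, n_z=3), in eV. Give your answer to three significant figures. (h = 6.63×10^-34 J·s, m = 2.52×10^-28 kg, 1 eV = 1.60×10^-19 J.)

E = 699 eV

For a 3D rectangular well E = (h²/8m)·Σ n_i²/L_i² = (6.63×10^-34)²/(8·2.52×10^-28) · [4²/(5.71 pm)² + 3²/(21.4 pm)² + 3²/(60.9 pm)²].
Evaluating gives E = 1.118×10^-16 J = 699 eV.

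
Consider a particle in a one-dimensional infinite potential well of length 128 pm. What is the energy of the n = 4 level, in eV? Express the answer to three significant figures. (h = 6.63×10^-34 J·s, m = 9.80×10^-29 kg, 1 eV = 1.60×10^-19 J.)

For an infinite well E_n = n²h²/(8mL²), so E_1 = h²/(8mL²) = (6.63×10^-34)²/(8·9.80×10^-29·(1.28×10^-10 m)²) = 3.422×10^-20 J.
Then E_4 = 4²·E_1 = 16·3.422×10^-20 J = 5.475×10^-19 J.
Converting, E_4 = 5.475×10^-19 J / (1.60×10^-19 J/eV) = 3.42 eV.

E_4 = 3.42 eV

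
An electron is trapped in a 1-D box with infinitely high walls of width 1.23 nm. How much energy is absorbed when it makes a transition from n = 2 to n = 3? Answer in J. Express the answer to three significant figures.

|ΔE| = 1.99×10^-19 J

E_1 = h²/(8m_eL²) = 3.982×10^-20 J.
|ΔE| = |2² − 3²|·E_1 = 5·3.982×10^-20 J = 1.99×10^-19 J.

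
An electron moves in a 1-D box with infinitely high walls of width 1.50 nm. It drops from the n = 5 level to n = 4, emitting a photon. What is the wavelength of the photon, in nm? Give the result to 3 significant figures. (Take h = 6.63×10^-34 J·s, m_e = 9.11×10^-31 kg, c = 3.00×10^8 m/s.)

E_1 = h²/(8m_eL²) = 2.681×10^-20 J, so ΔE = (5² − 4²)E_1 = 2.413×10^-19 J.
λ = hc/ΔE = (6.63×10^-34·3.00×10^8)/2.413×10^-19 = 8.24×10^-7 m = 824 nm.

λ = 824 nm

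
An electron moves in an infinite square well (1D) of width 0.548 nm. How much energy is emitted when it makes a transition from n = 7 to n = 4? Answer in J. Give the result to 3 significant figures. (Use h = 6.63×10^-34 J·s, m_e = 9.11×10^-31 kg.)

E_1 = h²/(8m_eL²) = 2.008×10^-19 J.
|ΔE| = |7² − 4²|·E_1 = 33·2.008×10^-19 J = 6.63×10^-18 J.

|ΔE| = 6.63×10^-18 J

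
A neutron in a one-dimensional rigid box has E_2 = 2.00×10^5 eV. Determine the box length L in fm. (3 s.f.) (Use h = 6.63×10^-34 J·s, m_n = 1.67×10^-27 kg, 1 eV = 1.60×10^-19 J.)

From E_n = n²h²/(8m_nL²), L = n·h/√(8m_nE_n).
E_2 = 2.00×10^5 eV = 3.200×10^-14 J, so L = 2·6.63×10^-34/√(8·1.67×10^-27·3.200×10^-14) = 6.41×10^-14 m = 64.1 fm.

L = 64.1 fm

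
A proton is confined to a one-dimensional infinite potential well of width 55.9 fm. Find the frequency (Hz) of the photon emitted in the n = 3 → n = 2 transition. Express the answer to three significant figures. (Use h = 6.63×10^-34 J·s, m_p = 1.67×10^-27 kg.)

E_1 = h²/(8m_pL²) = 1.053×10^-14 J and ΔE = (3² − 2²)E_1 = 5.265×10^-14 J.
f = ΔE/h = 5.265×10^-14/6.63×10^-34 = 7.94×10^19 Hz.

f = 7.94×10^19 Hz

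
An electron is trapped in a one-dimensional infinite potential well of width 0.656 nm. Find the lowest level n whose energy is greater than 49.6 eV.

n = 8

E_1 = h²/(8m_eL²) = 1.400×10^-19 J = 0.8739 eV.
Need n² > 49.6/0.8739 = 56.76, i.e. n > 7.534.
The smallest integer satisfying this is n = 8.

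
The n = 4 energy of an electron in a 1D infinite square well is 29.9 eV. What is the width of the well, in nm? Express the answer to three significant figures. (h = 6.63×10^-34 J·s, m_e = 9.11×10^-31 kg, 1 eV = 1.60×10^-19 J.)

From E_n = n²h²/(8m_eL²), L = n·h/√(8m_eE_n).
E_4 = 29.9 eV = 4.784×10^-18 J, so L = 4·6.63×10^-34/√(8·9.11×10^-31·4.784×10^-18) = 4.49×10^-10 m = 0.449 nm.

L = 0.449 nm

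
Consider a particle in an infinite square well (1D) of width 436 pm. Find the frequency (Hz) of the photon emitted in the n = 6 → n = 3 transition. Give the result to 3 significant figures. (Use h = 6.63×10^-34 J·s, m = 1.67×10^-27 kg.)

E_1 = h²/(8mL²) = 1.731×10^-22 J and ΔE = (6² − 3²)E_1 = 4.674×10^-21 J.
f = ΔE/h = 4.674×10^-21/6.63×10^-34 = 7.05×10^12 Hz.

f = 7.05×10^12 Hz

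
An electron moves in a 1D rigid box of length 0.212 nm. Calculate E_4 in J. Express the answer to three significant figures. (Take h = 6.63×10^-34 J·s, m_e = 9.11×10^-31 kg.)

For an infinite well E_n = n²h²/(8m_eL²), so E_1 = h²/(8m_eL²) = (6.63×10^-34)²/(8·9.11×10^-31·(2.12×10^-10 m)²) = 1.342×10^-18 J.
Then E_4 = 4²·E_1 = 16·1.342×10^-18 J = 2.15×10^-17 J.

E_4 = 2.15×10^-17 J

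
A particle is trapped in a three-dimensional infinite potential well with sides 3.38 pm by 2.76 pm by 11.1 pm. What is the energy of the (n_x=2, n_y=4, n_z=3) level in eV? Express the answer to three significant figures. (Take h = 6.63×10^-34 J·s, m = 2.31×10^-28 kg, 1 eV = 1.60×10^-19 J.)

E = 3.75×10^3 eV

For a 3D rectangular well E = (h²/8m)·Σ n_i²/L_i² = (6.63×10^-34)²/(8·2.31×10^-28) · [2²/(3.38 pm)² + 4²/(2.76 pm)² + 3²/(11.1 pm)²].
Evaluating gives E = 6.003×10^-16 J = 3.75×10^3 eV.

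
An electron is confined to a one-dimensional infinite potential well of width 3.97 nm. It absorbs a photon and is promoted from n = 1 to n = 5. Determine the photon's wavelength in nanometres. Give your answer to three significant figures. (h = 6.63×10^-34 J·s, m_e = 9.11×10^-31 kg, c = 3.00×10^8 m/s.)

E_1 = h²/(8m_eL²) = 3.827×10^-21 J, so ΔE = (5² − 1²)E_1 = 9.185×10^-20 J.
λ = hc/ΔE = (6.63×10^-34·3.00×10^8)/9.185×10^-20 = 2.17×10^-6 m = 2.17×10^3 nm.

λ = 2.17×10^3 nm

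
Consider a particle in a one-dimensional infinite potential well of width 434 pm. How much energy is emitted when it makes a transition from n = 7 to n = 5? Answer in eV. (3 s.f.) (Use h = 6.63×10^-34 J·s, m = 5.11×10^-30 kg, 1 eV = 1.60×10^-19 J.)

E_1 = h²/(8mL²) = 5.709×10^-20 J.
|ΔE| = |7² − 5²|·E_1 = 24·5.709×10^-20 J = 1.370×10^-18 J = 8.56 eV.

|ΔE| = 8.56 eV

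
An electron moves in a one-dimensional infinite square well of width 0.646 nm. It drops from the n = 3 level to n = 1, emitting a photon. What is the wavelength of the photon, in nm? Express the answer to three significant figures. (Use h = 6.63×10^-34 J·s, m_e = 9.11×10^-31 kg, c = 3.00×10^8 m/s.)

λ = 172 nm

E_1 = h²/(8m_eL²) = 1.445×10^-19 J, so ΔE = (3² − 1²)E_1 = 1.156×10^-18 J.
λ = hc/ΔE = (6.63×10^-34·3.00×10^8)/1.156×10^-18 = 1.72×10^-7 m = 172 nm.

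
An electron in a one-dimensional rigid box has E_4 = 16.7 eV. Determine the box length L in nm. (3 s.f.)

L = 0.600 nm

From E_n = n²h²/(8m_eL²), L = n·h/√(8m_eE_n).
E_4 = 16.7 eV = 2.675×10^-18 J, so L = 4·6.626×10^-34/√(8·9.109×10^-31·2.675×10^-18) = 6.00×10^-10 m = 0.600 nm.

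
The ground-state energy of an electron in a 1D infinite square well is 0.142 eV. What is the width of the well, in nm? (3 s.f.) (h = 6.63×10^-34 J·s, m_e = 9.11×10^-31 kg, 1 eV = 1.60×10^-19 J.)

L = 1.63 nm

From E_n = n²h²/(8m_eL²), L = n·h/√(8m_eE_n).
E_1 = 0.142 eV = 2.272×10^-20 J, so L = 1·6.63×10^-34/√(8·9.11×10^-31·2.272×10^-20) = 1.63×10^-9 m = 1.63 nm.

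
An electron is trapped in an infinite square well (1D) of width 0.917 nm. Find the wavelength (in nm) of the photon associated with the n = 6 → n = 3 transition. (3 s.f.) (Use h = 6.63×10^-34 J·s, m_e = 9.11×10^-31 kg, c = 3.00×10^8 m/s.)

E_1 = h²/(8m_eL²) = 7.173×10^-20 J, so ΔE = (6² − 3²)E_1 = 1.937×10^-18 J.
λ = hc/ΔE = (6.63×10^-34·3.00×10^8)/1.937×10^-18 = 1.03×10^-7 m = 103 nm.

λ = 103 nm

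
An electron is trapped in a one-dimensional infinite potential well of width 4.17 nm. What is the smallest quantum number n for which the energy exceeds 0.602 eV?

n = 6

E_1 = h²/(8m_eL²) = 3.465×10^-21 J = 0.02163 eV.
Need n² > 0.602/0.02163 = 27.83, i.e. n > 5.275.
The smallest integer satisfying this is n = 6.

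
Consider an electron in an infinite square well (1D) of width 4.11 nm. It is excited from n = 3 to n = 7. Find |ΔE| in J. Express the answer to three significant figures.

E_1 = h²/(8m_eL²) = 3.567×10^-21 J.
|ΔE| = |3² − 7²|·E_1 = 40·3.567×10^-21 J = 1.43×10^-19 J.

|ΔE| = 1.43×10^-19 J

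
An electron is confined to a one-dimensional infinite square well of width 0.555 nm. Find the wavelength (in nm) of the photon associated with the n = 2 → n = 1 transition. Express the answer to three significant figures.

λ = 339 nm

E_1 = h²/(8m_eL²) = 1.956×10^-19 J, so ΔE = (2² − 1²)E_1 = 5.868×10^-19 J.
λ = hc/ΔE = (6.626×10^-34·2.998×10^8)/5.868×10^-19 = 3.39×10^-7 m = 339 nm.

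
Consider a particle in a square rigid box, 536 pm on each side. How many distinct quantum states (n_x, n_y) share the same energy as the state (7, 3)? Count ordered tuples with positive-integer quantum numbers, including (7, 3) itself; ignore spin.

degeneracy = 2

The level has n_x² + n_y² = 58. The ordered positive-integer solutions are (3, 7), (7, 3).
That gives 2 states.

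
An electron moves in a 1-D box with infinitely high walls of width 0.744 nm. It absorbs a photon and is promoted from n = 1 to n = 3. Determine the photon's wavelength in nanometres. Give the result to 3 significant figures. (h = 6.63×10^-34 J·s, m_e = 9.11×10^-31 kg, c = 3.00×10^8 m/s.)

E_1 = h²/(8m_eL²) = 1.090×10^-19 J, so ΔE = (3² − 1²)E_1 = 8.720×10^-19 J.
λ = hc/ΔE = (6.63×10^-34·3.00×10^8)/8.720×10^-19 = 2.28×10^-7 m = 228 nm.

λ = 228 nm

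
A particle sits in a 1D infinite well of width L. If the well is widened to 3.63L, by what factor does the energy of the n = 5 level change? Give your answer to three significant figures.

E_n ∝ 1/L², so the energy scales by 1/3.63² = 0.0759.

0.0759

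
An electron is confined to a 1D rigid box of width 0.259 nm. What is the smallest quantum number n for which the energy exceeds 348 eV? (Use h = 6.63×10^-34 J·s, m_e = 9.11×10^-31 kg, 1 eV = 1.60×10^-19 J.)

E_1 = h²/(8m_eL²) = 8.991×10^-19 J = 5.619 eV.
Need n² > 348/5.619 = 61.93, i.e. n > 7.870.
The smallest integer satisfying this is n = 8.

n = 8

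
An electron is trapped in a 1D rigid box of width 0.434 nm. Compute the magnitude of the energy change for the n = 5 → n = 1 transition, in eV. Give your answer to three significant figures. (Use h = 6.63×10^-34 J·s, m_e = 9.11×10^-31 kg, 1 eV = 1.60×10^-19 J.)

E_1 = h²/(8m_eL²) = 3.202×10^-19 J.
|ΔE| = |5² − 1²|·E_1 = 24·3.202×10^-19 J = 7.685×10^-18 J = 48.0 eV.

|ΔE| = 48.0 eV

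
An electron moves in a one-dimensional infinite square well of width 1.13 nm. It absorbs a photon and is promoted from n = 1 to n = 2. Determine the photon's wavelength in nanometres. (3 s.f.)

E_1 = h²/(8m_eL²) = 4.718×10^-20 J, so ΔE = (2² − 1²)E_1 = 1.415×10^-19 J.
λ = hc/ΔE = (6.626×10^-34·2.998×10^8)/1.415×10^-19 = 1.40×10^-6 m = 1.40×10^3 nm.

λ = 1.40×10^3 nm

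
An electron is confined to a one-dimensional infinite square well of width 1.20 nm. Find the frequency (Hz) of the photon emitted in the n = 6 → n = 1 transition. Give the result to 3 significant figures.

E_1 = h²/(8m_eL²) = 4.184×10^-20 J and ΔE = (6² − 1²)E_1 = 1.464×10^-18 J.
f = ΔE/h = 1.464×10^-18/6.626×10^-34 = 2.21×10^15 Hz.

f = 2.21×10^15 Hz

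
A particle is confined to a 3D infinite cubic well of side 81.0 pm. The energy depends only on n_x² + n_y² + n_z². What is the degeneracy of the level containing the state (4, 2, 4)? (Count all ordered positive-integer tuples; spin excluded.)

degeneracy = 3

The level has n_x² + n_y² + n_z² = 36. The ordered positive-integer solutions are (2, 4, 4), (4, 2, 4), (4, 4, 2).
That gives 3 states.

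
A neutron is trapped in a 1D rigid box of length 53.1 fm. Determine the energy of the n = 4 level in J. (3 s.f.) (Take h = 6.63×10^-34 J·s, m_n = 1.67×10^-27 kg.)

For an infinite well E_n = n²h²/(8m_nL²), so E_1 = h²/(8m_nL²) = (6.63×10^-34)²/(8·1.67×10^-27·(5.31×10^-14 m)²) = 1.167×10^-14 J.
Then E_4 = 4²·E_1 = 16·1.167×10^-14 J = 1.87×10^-13 J.

E_4 = 1.87×10^-13 J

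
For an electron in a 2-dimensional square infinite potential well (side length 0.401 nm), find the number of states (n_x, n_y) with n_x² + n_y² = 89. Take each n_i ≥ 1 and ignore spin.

degeneracy = 2

The level has n_x² + n_y² = 89. The ordered positive-integer solutions are (5, 8), (8, 5).
That gives 2 states.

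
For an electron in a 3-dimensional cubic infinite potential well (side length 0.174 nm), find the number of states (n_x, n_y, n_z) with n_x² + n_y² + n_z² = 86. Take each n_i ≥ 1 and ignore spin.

degeneracy = 15

The level has n_x² + n_y² + n_z² = 86. The ordered positive-integer solutions are (1, 2, 9), (1, 6, 7), (1, 7, 6), (1, 9, 2), (2, 1, 9), (2, 9, 1), (5, 5, 6), (5, 6, 5), (6, 1, 7), (6, 5, 5), (6, 7, 1), (7, 1, 6), (7, 6, 1), (9, 1, 2), (9, 2, 1).
That gives 15 states.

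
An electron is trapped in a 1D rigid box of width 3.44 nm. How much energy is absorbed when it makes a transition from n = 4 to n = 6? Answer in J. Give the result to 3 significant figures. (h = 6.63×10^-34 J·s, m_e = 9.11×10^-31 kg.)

|ΔE| = 1.02×10^-19 J

E_1 = h²/(8m_eL²) = 5.097×10^-21 J.
|ΔE| = |4² − 6²|·E_1 = 20·5.097×10^-21 J = 1.02×10^-19 J.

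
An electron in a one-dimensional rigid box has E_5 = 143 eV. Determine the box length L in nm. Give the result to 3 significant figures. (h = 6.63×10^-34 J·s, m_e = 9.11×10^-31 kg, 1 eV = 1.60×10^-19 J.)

L = 0.257 nm

From E_n = n²h²/(8m_eL²), L = n·h/√(8m_eE_n).
E_5 = 143 eV = 2.288×10^-17 J, so L = 5·6.63×10^-34/√(8·9.11×10^-31·2.288×10^-17) = 2.57×10^-10 m = 0.257 nm.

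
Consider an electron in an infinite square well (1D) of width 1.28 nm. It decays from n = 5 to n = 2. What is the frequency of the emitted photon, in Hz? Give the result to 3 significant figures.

E_1 = h²/(8m_eL²) = 3.677×10^-20 J and ΔE = (5² − 2²)E_1 = 7.722×10^-19 J.
f = ΔE/h = 7.722×10^-19/6.626×10^-34 = 1.17×10^15 Hz.

f = 1.17×10^15 Hz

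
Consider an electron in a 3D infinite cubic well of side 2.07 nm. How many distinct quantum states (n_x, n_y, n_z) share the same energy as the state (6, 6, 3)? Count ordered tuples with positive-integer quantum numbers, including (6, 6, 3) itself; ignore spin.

degeneracy = 12

The level has n_x² + n_y² + n_z² = 81. The ordered positive-integer solutions are (1, 4, 8), (1, 8, 4), (3, 6, 6), (4, 1, 8), (4, 4, 7), (4, 7, 4), (4, 8, 1), (6, 3, 6), (6, 6, 3), (7, 4, 4), (8, 1, 4), (8, 4, 1).
That gives 12 states.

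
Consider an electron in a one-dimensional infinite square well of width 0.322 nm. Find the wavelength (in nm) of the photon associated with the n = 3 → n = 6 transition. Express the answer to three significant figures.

E_1 = h²/(8m_eL²) = 5.811×10^-19 J, so ΔE = (6² − 3²)E_1 = 1.569×10^-17 J.
λ = hc/ΔE = (6.626×10^-34·2.998×10^8)/1.569×10^-17 = 1.27×10^-8 m = 12.7 nm.

λ = 12.7 nm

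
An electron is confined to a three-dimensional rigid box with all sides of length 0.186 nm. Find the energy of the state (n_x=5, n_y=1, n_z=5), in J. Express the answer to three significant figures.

For a 3D rectangular well E = (h²/8m_e)·Σ n_i²/L_i² = (6.626×10^-34)²/(8·9.109×10^-31) · [5²/(0.186 nm)² + 1²/(0.186 nm)² + 5²/(0.186 nm)²].
Evaluating gives E = 8.88×10^-17 J.

E = 8.88×10^-17 J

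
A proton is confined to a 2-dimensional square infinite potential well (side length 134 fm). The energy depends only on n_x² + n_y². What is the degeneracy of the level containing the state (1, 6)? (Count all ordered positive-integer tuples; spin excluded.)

The level has n_x² + n_y² = 37. The ordered positive-integer solutions are (1, 6), (6, 1).
That gives 2 states.

degeneracy = 2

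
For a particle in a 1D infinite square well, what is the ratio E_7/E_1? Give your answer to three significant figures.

49.0

E_n ∝ n², so E_7/E_1 = 7²/1² = 49/1 = 49.0.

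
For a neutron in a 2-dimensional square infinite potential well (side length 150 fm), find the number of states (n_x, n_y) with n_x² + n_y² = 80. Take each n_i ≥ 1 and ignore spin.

degeneracy = 2

The level has n_x² + n_y² = 80. The ordered positive-integer solutions are (4, 8), (8, 4).
That gives 2 states.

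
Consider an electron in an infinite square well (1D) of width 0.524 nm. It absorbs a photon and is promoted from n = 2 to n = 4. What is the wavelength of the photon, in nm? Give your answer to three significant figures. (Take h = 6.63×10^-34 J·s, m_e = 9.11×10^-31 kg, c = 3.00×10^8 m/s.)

E_1 = h²/(8m_eL²) = 2.197×10^-19 J, so ΔE = (4² − 2²)E_1 = 2.636×10^-18 J.
λ = hc/ΔE = (6.63×10^-34·3.00×10^8)/2.636×10^-18 = 7.55×10^-8 m = 75.5 nm.

λ = 75.5 nm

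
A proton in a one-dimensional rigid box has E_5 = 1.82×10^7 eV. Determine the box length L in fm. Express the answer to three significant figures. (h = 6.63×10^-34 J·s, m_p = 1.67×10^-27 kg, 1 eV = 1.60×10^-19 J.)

From E_n = n²h²/(8m_pL²), L = n·h/√(8m_pE_n).
E_5 = 1.82×10^7 eV = 2.912×10^-12 J, so L = 5·6.63×10^-34/√(8·1.67×10^-27·2.912×10^-12) = 1.68×10^-14 m = 16.8 fm.

L = 16.8 fm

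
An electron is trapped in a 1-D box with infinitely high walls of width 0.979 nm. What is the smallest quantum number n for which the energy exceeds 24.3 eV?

E_1 = h²/(8m_eL²) = 6.286×10^-20 J = 0.3924 eV.
Need n² > 24.3/0.3924 = 61.93, i.e. n > 7.870.
The smallest integer satisfying this is n = 8.

n = 8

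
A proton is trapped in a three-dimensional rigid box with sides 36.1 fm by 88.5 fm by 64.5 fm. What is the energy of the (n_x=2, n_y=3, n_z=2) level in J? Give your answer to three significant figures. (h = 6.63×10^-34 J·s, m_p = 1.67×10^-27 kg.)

E = 1.70×10^-13 J

For a 3D rectangular well E = (h²/8m_p)·Σ n_i²/L_i² = (6.63×10^-34)²/(8·1.67×10^-27) · [2²/(36.1 fm)² + 3²/(88.5 fm)² + 2²/(64.5 fm)²].
Evaluating gives E = 1.70×10^-13 J.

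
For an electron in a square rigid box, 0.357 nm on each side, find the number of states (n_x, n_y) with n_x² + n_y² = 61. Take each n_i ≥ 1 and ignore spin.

degeneracy = 2

The level has n_x² + n_y² = 61. The ordered positive-integer solutions are (5, 6), (6, 5).
That gives 2 states.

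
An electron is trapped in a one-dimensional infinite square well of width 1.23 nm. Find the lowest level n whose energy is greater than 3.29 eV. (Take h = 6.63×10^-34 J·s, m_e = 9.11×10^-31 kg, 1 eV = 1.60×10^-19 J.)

n = 4

E_1 = h²/(8m_eL²) = 3.987×10^-20 J = 0.2492 eV.
Need n² > 3.29/0.2492 = 13.20, i.e. n > 3.633.
The smallest integer satisfying this is n = 4.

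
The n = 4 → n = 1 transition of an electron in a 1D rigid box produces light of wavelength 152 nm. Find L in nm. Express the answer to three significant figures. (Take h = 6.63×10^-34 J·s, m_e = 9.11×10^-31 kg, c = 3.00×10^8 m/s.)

L = 0.831 nm

The photon carries ΔE = hc/λ = 6.63×10^-34·3.00×10^8/1.52×10^-7 m = 1.309×10^-18 J.
Since ΔE = (4² − 1²)E_1, E_1 = 8.727×10^-20 J, and L = h/√(8m_eE_1) = 8.31×10^-10 m = 0.831 nm.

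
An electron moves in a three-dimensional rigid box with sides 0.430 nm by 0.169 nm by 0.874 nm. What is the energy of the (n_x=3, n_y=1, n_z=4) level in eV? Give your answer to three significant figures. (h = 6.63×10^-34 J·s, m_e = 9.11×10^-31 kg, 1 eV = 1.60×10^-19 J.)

E = 39.4 eV

For a 3D rectangular well E = (h²/8m_e)·Σ n_i²/L_i² = (6.63×10^-34)²/(8·9.11×10^-31) · [3²/(0.430 nm)² + 1²/(0.169 nm)² + 4²/(0.874 nm)²].
Evaluating gives E = 6.311×10^-18 J = 39.4 eV.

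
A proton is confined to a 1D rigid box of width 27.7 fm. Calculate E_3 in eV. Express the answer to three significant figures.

E_3 = 2.40×10^6 eV

For an infinite well E_n = n²h²/(8m_pL²), so E_1 = h²/(8m_pL²) = (6.626×10^-34)²/(8·1.673×10^-27·(2.77×10^-14 m)²) = 4.275×10^-14 J.
Then E_3 = 3²·E_1 = 9·4.275×10^-14 J = 3.848×10^-13 J.
Converting, E_3 = 3.848×10^-13 J / (1.602×10^-19 J/eV) = 2.40×10^6 eV.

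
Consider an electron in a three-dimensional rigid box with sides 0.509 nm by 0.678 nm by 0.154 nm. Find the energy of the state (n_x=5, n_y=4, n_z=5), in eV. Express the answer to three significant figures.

E = 446 eV

For a 3D rectangular well E = (h²/8m_e)·Σ n_i²/L_i² = (6.626×10^-34)²/(8·9.109×10^-31) · [5²/(0.509 nm)² + 4²/(0.678 nm)² + 5²/(0.154 nm)²].
Evaluating gives E = 7.142×10^-17 J = 446 eV.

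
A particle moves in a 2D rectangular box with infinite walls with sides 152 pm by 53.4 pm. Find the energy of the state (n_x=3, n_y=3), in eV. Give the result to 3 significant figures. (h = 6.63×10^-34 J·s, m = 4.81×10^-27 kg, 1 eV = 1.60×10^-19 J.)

For a 2D rectangular well E = (h²/8m)·Σ n_i²/L_i² = (6.63×10^-34)²/(8·4.81×10^-27) · [3²/(152 pm)² + 3²/(53.4 pm)²].
Evaluating gives E = 4.050×10^-20 J = 0.253 eV.

E = 0.253 eV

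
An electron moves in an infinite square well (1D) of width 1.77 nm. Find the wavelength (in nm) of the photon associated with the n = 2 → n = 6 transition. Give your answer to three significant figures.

E_1 = h²/(8m_eL²) = 1.923×10^-20 J, so ΔE = (6² − 2²)E_1 = 6.154×10^-19 J.
λ = hc/ΔE = (6.626×10^-34·2.998×10^8)/6.154×10^-19 = 3.23×10^-7 m = 323 nm.

λ = 323 nm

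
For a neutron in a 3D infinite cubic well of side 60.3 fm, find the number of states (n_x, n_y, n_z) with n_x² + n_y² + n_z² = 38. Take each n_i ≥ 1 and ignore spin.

The level has n_x² + n_y² + n_z² = 38. The ordered positive-integer solutions are (1, 1, 6), (1, 6, 1), (2, 3, 5), (2, 5, 3), (3, 2, 5), (3, 5, 2), (5, 2, 3), (5, 3, 2), (6, 1, 1).
That gives 9 states.

degeneracy = 9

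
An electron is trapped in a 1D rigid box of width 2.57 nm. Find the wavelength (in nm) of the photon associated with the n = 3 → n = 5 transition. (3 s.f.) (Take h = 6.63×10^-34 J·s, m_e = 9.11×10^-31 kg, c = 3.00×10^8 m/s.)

E_1 = h²/(8m_eL²) = 9.132×10^-21 J, so ΔE = (5² − 3²)E_1 = 1.461×10^-19 J.
λ = hc/ΔE = (6.63×10^-34·3.00×10^8)/1.461×10^-19 = 1.36×10^-6 m = 1.36×10^3 nm.

λ = 1.36×10^3 nm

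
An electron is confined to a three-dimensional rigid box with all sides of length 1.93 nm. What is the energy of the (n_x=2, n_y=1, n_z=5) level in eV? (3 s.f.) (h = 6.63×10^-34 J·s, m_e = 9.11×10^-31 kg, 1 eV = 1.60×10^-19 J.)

For a 3D rectangular well E = (h²/8m_e)·Σ n_i²/L_i² = (6.63×10^-34)²/(8·9.11×10^-31) · [2²/(1.93 nm)² + 1²/(1.93 nm)² + 5²/(1.93 nm)²].
Evaluating gives E = 4.858×10^-19 J = 3.04 eV.

E = 3.04 eV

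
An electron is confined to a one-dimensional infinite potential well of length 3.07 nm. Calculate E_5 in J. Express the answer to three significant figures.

E_5 = 1.60×10^-19 J

For an infinite well E_n = n²h²/(8m_eL²), so E_1 = h²/(8m_eL²) = (6.626×10^-34)²/(8·9.109×10^-31·(3.07×10^-9 m)²) = 6.392×10^-21 J.
Then E_5 = 5²·E_1 = 25·6.392×10^-21 J = 1.60×10^-19 J.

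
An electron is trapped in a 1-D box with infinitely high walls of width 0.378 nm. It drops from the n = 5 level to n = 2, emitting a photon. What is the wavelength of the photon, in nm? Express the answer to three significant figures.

E_1 = h²/(8m_eL²) = 4.217×10^-19 J, so ΔE = (5² − 2²)E_1 = 8.856×10^-18 J.
λ = hc/ΔE = (6.626×10^-34·2.998×10^8)/8.856×10^-18 = 2.24×10^-8 m = 22.4 nm.

λ = 22.4 nm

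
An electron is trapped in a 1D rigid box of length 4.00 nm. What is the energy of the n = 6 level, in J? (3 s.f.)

E_6 = 1.36×10^-19 J

For an infinite well E_n = n²h²/(8m_eL²), so E_1 = h²/(8m_eL²) = (6.626×10^-34)²/(8·9.109×10^-31·(4.00×10^-9 m)²) = 3.765×10^-21 J.
Then E_6 = 6²·E_1 = 36·3.765×10^-21 J = 1.36×10^-19 J.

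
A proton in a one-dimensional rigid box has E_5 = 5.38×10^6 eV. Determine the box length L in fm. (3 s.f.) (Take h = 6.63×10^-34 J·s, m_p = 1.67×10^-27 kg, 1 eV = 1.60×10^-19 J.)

L = 30.9 fm

From E_n = n²h²/(8m_pL²), L = n·h/√(8m_pE_n).
E_5 = 5.38×10^6 eV = 8.608×10^-13 J, so L = 5·6.63×10^-34/√(8·1.67×10^-27·8.608×10^-13) = 3.09×10^-14 m = 30.9 fm.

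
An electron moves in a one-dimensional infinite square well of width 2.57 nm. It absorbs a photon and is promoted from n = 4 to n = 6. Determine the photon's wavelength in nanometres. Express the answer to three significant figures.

λ = 1.09×10^3 nm

E_1 = h²/(8m_eL²) = 9.122×10^-21 J, so ΔE = (6² − 4²)E_1 = 1.824×10^-19 J.
λ = hc/ΔE = (6.626×10^-34·2.998×10^8)/1.824×10^-19 = 1.09×10^-6 m = 1.09×10^3 nm.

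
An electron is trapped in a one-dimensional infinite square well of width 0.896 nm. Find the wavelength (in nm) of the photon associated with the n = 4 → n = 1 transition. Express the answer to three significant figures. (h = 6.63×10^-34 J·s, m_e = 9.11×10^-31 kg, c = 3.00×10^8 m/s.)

E_1 = h²/(8m_eL²) = 7.513×10^-20 J, so ΔE = (4² − 1²)E_1 = 1.127×10^-18 J.
λ = hc/ΔE = (6.63×10^-34·3.00×10^8)/1.127×10^-18 = 1.76×10^-7 m = 176 nm.

λ = 176 nm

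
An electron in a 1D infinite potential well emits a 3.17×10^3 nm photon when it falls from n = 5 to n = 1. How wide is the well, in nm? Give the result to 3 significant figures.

The photon carries ΔE = hc/λ = 6.626×10^-34·2.998×10^8/3.17×10^-6 m = 6.266×10^-20 J.
Since ΔE = (5² − 1²)E_1, E_1 = 2.611×10^-21 J, and L = h/√(8m_eE_1) = 4.80×10^-9 m = 4.80 nm.

L = 4.80 nm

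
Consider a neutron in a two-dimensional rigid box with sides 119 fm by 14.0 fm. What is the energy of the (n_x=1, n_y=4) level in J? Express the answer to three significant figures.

E = 2.68×10^-12 J

For a 2D rectangular well E = (h²/8m_n)·Σ n_i²/L_i² = (6.626×10^-34)²/(8·1.675×10^-27) · [1²/(119 fm)² + 4²/(14.0 fm)²].
Evaluating gives E = 2.68×10^-12 J.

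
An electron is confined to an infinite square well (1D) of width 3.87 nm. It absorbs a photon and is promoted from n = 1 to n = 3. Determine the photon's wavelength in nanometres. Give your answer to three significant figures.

λ = 6.17×10^3 nm

E_1 = h²/(8m_eL²) = 4.023×10^-21 J, so ΔE = (3² − 1²)E_1 = 3.218×10^-20 J.
λ = hc/ΔE = (6.626×10^-34·2.998×10^8)/3.218×10^-20 = 6.17×10^-6 m = 6.17×10^3 nm.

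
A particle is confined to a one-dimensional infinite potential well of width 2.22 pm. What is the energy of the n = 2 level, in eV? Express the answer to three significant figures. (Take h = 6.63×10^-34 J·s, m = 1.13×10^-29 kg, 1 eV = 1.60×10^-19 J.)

For an infinite well E_n = n²h²/(8mL²), so E_1 = h²/(8mL²) = (6.63×10^-34)²/(8·1.13×10^-29·(2.22×10^-12 m)²) = 9.866×10^-16 J.
Then E_2 = 2²·E_1 = 4·9.866×10^-16 J = 3.946×10^-15 J.
Converting, E_2 = 3.946×10^-15 J / (1.60×10^-19 J/eV) = 2.47×10^4 eV.

E_2 = 2.47×10^4 eV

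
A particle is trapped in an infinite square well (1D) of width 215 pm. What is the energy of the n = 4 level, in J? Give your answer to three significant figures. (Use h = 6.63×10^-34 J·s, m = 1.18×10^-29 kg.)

E_4 = 1.61×10^-18 J

For an infinite well E_n = n²h²/(8mL²), so E_1 = h²/(8mL²) = (6.63×10^-34)²/(8·1.18×10^-29·(2.15×10^-10 m)²) = 1.007×10^-19 J.
Then E_4 = 4²·E_1 = 16·1.007×10^-19 J = 1.61×10^-18 J.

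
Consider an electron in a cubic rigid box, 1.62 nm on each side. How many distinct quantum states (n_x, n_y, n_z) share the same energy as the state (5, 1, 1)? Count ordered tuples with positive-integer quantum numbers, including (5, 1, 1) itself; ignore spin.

degeneracy = 4

The level has n_x² + n_y² + n_z² = 27. The ordered positive-integer solutions are (1, 1, 5), (1, 5, 1), (3, 3, 3), (5, 1, 1).
That gives 4 states.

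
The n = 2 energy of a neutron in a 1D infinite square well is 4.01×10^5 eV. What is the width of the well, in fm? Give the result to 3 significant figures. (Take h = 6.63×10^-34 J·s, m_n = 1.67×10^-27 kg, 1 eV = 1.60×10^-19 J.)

L = 45.3 fm

From E_n = n²h²/(8m_nL²), L = n·h/√(8m_nE_n).
E_2 = 4.01×10^5 eV = 6.416×10^-14 J, so L = 2·6.63×10^-34/√(8·1.67×10^-27·6.416×10^-14) = 4.53×10^-14 m = 45.3 fm.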